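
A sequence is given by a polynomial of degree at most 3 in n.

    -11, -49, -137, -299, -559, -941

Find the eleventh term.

Δ: -38  -88  -162  -260  -382
Δ²: -50  -74  -98  -122
Δ³: -24  -24  -24
Third differences constant at -24.
-122 − 24 = -146;  -382 − 146 = -528;  -941 − 528 = -1469
-146 − 24 = -170;  -528 − 170 = -698;  -1469 − 698 = -2167
-170 − 24 = -194;  -698 − 194 = -892;  -2167 − 892 = -3059
-194 − 24 = -218;  -892 − 218 = -1110;  -3059 − 1110 = -4169
-218 − 24 = -242;  -1110 − 242 = -1352;  -4169 − 1352 = -5521

-5521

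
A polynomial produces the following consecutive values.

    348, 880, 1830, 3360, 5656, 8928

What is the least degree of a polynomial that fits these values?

4

D1: 532, 950, 1530, 2296, 3272
D2: 418, 580, 766, 976
D3: 162, 186, 210
D4: 24, 24
The fourth differences are constant, so the polynomial has degree 4.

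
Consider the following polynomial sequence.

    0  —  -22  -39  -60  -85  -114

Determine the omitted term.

Using the last 5 terms:
Δ: -17  -21  -25  -29
Δ²: -4  -4  -4
Constant second difference = -4.
Extend backward: -17 + 4 = -13;  -22 + 13 = -9

-9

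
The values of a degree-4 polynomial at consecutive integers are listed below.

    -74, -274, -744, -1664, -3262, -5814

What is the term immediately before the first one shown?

-12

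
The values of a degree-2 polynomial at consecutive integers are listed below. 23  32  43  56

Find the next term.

First differences: 9, 11, 13
Second differences: 2, 2
Second differences constant at 2.
13 + 2 = 15;  56 + 15 = 71

71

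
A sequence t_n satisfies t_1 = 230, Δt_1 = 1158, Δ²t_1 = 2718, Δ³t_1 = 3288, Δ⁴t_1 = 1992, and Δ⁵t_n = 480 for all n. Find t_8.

Build the table forward from the leading diagonal:
D5: 480, 480, 480, 480, 480, 480, 480, 480
D4: 1992, 2472, 2952, 3432, 3912, 4392, 4872, 5352
D3: 3288, 5280, 7752, 10704, 14136, 18048, 22440, 27312
D2: 2718, 6006, 11286, 19038, 29742, 43878, 61926, 84366
D1: 1158, 3876, 9882, 21168, 40206, 69948, 113826, 175752
t: 230, 1388, 5264, 15146, 36314, 76520, 146468, 260294

260294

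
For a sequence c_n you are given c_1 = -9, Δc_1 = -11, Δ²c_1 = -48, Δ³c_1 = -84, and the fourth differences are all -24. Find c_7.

Build the table forward from the leading diagonal:
Δ⁴: -24, -24, -24, -24, -24, -24, -24
Δ³: -84, -108, -132, -156, -180, -204, -228
Δ²: -48, -132, -240, -372, -528, -708, -912
Δ: -11, -59, -191, -431, -803, -1331, -2039
c: -9, -20, -79, -270, -701, -1504, -2835

-2835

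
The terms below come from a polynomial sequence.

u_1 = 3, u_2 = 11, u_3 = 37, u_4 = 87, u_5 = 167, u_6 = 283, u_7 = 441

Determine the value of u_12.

D1: 8, 26, 50, 80, 116, 158
D2: 18, 24, 30, 36, 42
D3: 6, 6, 6, 6
The third differences are constant (6).
42 + 6 = 48;  158 + 48 = 206;  441 + 206 = 647
48 + 6 = 54;  206 + 54 = 260;  647 + 260 = 907
54 + 6 = 60;  260 + 60 = 320;  907 + 320 = 1227
60 + 6 = 66;  320 + 66 = 386;  1227 + 386 = 1613
66 + 6 = 72;  386 + 72 = 458;  1613 + 458 = 2071

2071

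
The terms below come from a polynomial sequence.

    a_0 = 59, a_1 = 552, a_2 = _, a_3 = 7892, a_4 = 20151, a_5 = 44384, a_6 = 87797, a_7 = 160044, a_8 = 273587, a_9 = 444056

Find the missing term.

2489

Using the last 7 terms:
First differences: 12259  24233  43413  72247  113543  170469
Second differences: 11974  19180  28834  41296  56926
Third differences: 7206  9654  12462  15630
Fourth differences: 2448  2808  3168
Fifth differences: 360  360
Constant fifth difference = 360.
Extend backward: 2448 − 360 = 2088;  7206 − 2088 = 5118;  11974 − 5118 = 6856;  12259 − 6856 = 5403;  7892 − 5403 = 2489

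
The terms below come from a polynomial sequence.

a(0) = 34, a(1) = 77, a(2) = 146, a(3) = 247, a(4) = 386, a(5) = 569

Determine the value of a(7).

First differences: 43, 69, 101, 139, 183
Second differences: 26, 32, 38, 44
Third differences: 6, 6, 6
Constant third difference = 6, so extend:
44 + 6 = 50;  183 + 50 = 233;  569 + 233 = 802
50 + 6 = 56;  233 + 56 = 289;  802 + 289 = 1091

1091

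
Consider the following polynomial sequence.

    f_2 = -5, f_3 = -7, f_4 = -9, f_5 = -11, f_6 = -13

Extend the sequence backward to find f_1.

-3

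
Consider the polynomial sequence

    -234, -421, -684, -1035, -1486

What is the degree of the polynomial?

3

-187, -263, -351, -451
-76, -88, -100
-12, -12
The third differences are constant, so the polynomial has degree 3.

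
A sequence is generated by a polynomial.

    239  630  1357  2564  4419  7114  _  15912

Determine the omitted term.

10865

Using the first 6 terms:
First differences: 391  727  1207  1855  2695
Second differences: 336  480  648  840
Third differences: 144  168  192
Fourth differences: 24  24
Constant fourth difference = 24.
Extend forward: 192 + 24 = 216;  840 + 216 = 1056;  2695 + 1056 = 3751;  7114 + 3751 = 10865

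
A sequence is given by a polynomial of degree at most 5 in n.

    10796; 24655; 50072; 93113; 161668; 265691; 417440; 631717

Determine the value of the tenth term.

1321223

Δ: 13859  25417  43041  68555  104023  151749  214277
Δ²: 11558  17624  25514  35468  47726  62528
Δ³: 6066  7890  9954  12258  14802
Δ⁴: 1824  2064  2304  2544
Δ⁵: 240  240  240
The fifth differences are constant (240).
2544 + 240 = 2784;  14802 + 2784 = 17586;  62528 + 17586 = 80114;  214277 + 80114 = 294391;  631717 + 294391 = 926108
2784 + 240 = 3024;  17586 + 3024 = 20610;  80114 + 20610 = 100724;  294391 + 100724 = 395115;  926108 + 395115 = 1321223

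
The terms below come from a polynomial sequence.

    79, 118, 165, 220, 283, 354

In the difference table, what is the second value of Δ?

47

First differences: 39, 47, 55, 63, 71
Second differences: 8, 8, 8, 8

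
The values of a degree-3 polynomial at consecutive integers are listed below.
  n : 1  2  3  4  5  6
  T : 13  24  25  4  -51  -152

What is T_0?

4

D1: 11  1  -21  -55  -101
D2: -10  -22  -34  -46
D3: -12  -12  -12
The third differences are constant at -12.
Work back: -10 + 12 = 2;  11 − 2 = 9;  13 − 9 = 4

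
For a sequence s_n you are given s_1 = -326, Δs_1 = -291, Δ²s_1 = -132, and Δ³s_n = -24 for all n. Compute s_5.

Build the table forward from the leading diagonal:
D3: -24  -24  -24  -24  -24
D2: -132  -156  -180  -204  -228
D1: -291  -423  -579  -759  -963
s: -326  -617  -1040  -1619  -2378

-2378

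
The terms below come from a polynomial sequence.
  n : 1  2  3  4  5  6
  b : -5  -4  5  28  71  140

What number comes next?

Δ: 1, 9, 23, 43, 69
Δ²: 8, 14, 20, 26
Δ³: 6, 6, 6
Third differences constant at 6.
26 + 6 = 32;  69 + 32 = 101;  140 + 101 = 241

241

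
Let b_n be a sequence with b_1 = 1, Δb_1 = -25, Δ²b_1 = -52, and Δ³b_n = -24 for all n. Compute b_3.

-101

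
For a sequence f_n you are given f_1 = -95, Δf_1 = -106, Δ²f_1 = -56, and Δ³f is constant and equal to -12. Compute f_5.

Build the table forward from the leading diagonal:
Δ³: -12, -12, -12, -12, -12
Δ²: -56, -68, -80, -92, -104
Δ: -106, -162, -230, -310, -402
f: -95, -201, -363, -593, -903

-903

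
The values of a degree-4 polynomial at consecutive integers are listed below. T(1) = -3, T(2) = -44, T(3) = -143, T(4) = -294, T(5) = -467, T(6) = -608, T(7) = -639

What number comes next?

Δ: -41  -99  -151  -173  -141  -31
Δ²: -58  -52  -22  32  110
Δ³: 6  30  54  78
Δ⁴: 24  24  24
Constant fourth difference = 24, so extend:
78 + 24 = 102;  110 + 102 = 212;  -31 + 212 = 181;  -639 + 181 = -458

-458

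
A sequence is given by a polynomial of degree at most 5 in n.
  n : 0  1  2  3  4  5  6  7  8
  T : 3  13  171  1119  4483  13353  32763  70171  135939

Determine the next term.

243813

D1: 10, 158, 948, 3364, 8870, 19410, 37408, 65768
D2: 148, 790, 2416, 5506, 10540, 17998, 28360
D3: 642, 1626, 3090, 5034, 7458, 10362
D4: 984, 1464, 1944, 2424, 2904
D5: 480, 480, 480, 480
Constant fifth difference = 480, so extend:
2904 + 480 = 3384;  10362 + 3384 = 13746;  28360 + 13746 = 42106;  65768 + 42106 = 107874;  135939 + 107874 = 243813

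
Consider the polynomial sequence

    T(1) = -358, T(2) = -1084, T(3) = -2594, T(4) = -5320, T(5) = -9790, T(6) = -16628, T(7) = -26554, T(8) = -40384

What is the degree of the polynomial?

4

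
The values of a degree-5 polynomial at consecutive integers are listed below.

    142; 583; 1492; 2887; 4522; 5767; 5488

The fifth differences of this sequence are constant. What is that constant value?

D1: 441, 909, 1395, 1635, 1245, -279
D2: 468, 486, 240, -390, -1524
D3: 18, -246, -630, -1134
D4: -264, -384, -504
D5: -120, -120

-120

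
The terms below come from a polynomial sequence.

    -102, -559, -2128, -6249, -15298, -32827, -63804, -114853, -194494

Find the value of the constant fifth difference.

Δ: -457, -1569, -4121, -9049, -17529, -30977, -51049, -79641
Δ²: -1112, -2552, -4928, -8480, -13448, -20072, -28592
Δ³: -1440, -2376, -3552, -4968, -6624, -8520
Δ⁴: -936, -1176, -1416, -1656, -1896
Δ⁵: -240, -240, -240, -240

-240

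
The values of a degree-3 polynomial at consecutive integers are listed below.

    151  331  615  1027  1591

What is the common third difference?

24

D1: 180, 284, 412, 564
D2: 104, 128, 152
D3: 24, 24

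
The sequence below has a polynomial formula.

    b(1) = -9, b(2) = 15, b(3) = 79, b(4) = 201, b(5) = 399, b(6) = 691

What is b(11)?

4191

24  64  122  198  292
40  58  76  94
18  18  18
Third differences constant at 18.
94 + 18 = 112;  292 + 112 = 404;  691 + 404 = 1095
112 + 18 = 130;  404 + 130 = 534;  1095 + 534 = 1629
130 + 18 = 148;  534 + 148 = 682;  1629 + 682 = 2311
148 + 18 = 166;  682 + 166 = 848;  2311 + 848 = 3159
166 + 18 = 184;  848 + 184 = 1032;  3159 + 1032 = 4191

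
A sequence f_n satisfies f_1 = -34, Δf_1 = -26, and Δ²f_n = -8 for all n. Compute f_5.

Build the table forward from the leading diagonal:
Δ²: -8, -8, -8, -8, -8
Δ: -26, -34, -42, -50, -58
f: -34, -60, -94, -136, -186

-186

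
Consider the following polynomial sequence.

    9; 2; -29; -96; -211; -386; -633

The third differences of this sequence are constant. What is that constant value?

-12

Δ: -7, -31, -67, -115, -175, -247
Δ²: -24, -36, -48, -60, -72
Δ³: -12, -12, -12, -12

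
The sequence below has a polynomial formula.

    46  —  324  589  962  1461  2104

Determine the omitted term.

149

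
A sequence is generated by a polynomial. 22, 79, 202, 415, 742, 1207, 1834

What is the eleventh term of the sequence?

6442

First differences: 57 , 123 , 213 , 327 , 465 , 627
Second differences: 66 , 90 , 114 , 138 , 162
Third differences: 24 , 24 , 24 , 24
The third differences are constant (24).
162 + 24 = 186;  627 + 186 = 813;  1834 + 813 = 2647
186 + 24 = 210;  813 + 210 = 1023;  2647 + 1023 = 3670
210 + 24 = 234;  1023 + 234 = 1257;  3670 + 1257 = 4927
234 + 24 = 258;  1257 + 258 = 1515;  4927 + 1515 = 6442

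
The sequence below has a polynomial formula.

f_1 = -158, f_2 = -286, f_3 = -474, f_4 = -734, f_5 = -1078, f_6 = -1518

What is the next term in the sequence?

D1: -128  -188  -260  -344  -440
D2: -60  -72  -84  -96
D3: -12  -12  -12
The third differences are constant (-12).
-96 − 12 = -108;  -440 − 108 = -548;  -1518 − 548 = -2066

-2066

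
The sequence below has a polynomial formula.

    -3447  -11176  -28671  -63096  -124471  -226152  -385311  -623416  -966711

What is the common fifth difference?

-480

First differences: -7729, -17495, -34425, -61375, -101681, -159159, -238105, -343295
Second differences: -9766, -16930, -26950, -40306, -57478, -78946, -105190
Third differences: -7164, -10020, -13356, -17172, -21468, -26244
Fourth differences: -2856, -3336, -3816, -4296, -4776
Fifth differences: -480, -480, -480, -480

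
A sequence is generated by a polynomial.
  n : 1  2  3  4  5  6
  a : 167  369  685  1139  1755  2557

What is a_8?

4815

Δ: 202, 316, 454, 616, 802
Δ²: 114, 138, 162, 186
Δ³: 24, 24, 24
The third differences are constant (24).
186 + 24 = 210;  802 + 210 = 1012;  2557 + 1012 = 3569
210 + 24 = 234;  1012 + 234 = 1246;  3569 + 1246 = 4815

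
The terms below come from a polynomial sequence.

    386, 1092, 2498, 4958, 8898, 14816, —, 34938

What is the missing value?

23282

Using the first 6 terms:
706, 1406, 2460, 3940, 5918
700, 1054, 1480, 1978
354, 426, 498
72, 72
Constant fourth difference = 72.
Extend forward: 498 + 72 = 570;  1978 + 570 = 2548;  5918 + 2548 = 8466;  14816 + 8466 = 23282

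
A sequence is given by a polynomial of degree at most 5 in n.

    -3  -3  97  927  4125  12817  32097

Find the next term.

69507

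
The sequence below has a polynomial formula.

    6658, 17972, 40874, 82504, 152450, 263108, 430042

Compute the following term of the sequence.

First differences: 11314  22902  41630  69946  110658  166934
Second differences: 11588  18728  28316  40712  56276
Third differences: 7140  9588  12396  15564
Fourth differences: 2448  2808  3168
Fifth differences: 360  360
Constant fifth difference = 360, so extend:
3168 + 360 = 3528;  15564 + 3528 = 19092;  56276 + 19092 = 75368;  166934 + 75368 = 242302;  430042 + 242302 = 672344

672344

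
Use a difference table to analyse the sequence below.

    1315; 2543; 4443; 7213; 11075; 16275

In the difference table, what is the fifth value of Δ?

D1: 1228, 1900, 2770, 3862, 5200
D2: 672, 870, 1092, 1338
D3: 198, 222, 246
D4: 24, 24

5200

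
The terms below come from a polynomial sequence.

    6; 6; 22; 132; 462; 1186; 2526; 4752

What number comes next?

8182

0, 16, 110, 330, 724, 1340, 2226
16, 94, 220, 394, 616, 886
78, 126, 174, 222, 270
48, 48, 48, 48
Fourth differences constant at 48.
270 + 48 = 318;  886 + 318 = 1204;  2226 + 1204 = 3430;  4752 + 3430 = 8182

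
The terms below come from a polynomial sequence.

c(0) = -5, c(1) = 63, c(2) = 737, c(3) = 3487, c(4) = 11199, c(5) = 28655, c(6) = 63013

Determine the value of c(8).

D1: 68  674  2750  7712  17456  34358
D2: 606  2076  4962  9744  16902
D3: 1470  2886  4782  7158
D4: 1416  1896  2376
D5: 480  480
The fifth differences are constant (480).
2376 + 480 = 2856;  7158 + 2856 = 10014;  16902 + 10014 = 26916;  34358 + 26916 = 61274;  63013 + 61274 = 124287
2856 + 480 = 3336;  10014 + 3336 = 13350;  26916 + 13350 = 40266;  61274 + 40266 = 101540;  124287 + 101540 = 225827

225827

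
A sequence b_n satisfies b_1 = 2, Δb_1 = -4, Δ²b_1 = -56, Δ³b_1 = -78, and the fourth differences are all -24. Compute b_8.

-4772

Build the table forward from the leading diagonal:
Δ⁴: -24, -24, -24, -24, -24, -24, -24, -24
Δ³: -78, -102, -126, -150, -174, -198, -222, -246
Δ²: -56, -134, -236, -362, -512, -686, -884, -1106
Δ: -4, -60, -194, -430, -792, -1304, -1990, -2874
b: 2, -2, -62, -256, -686, -1478, -2782, -4772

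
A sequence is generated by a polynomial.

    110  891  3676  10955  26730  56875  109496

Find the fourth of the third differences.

First differences: 781, 2785, 7279, 15775, 30145, 52621
Second differences: 2004, 4494, 8496, 14370, 22476
Third differences: 2490, 4002, 5874, 8106
Fourth differences: 1512, 1872, 2232
Fifth differences: 360, 360

8106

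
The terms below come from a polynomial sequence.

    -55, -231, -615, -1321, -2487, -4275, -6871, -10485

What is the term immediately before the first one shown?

-176  -384  -706  -1166  -1788  -2596  -3614
-208  -322  -460  -622  -808  -1018
-114  -138  -162  -186  -210
-24  -24  -24  -24
The fourth differences are constant at -24.
Work back: -114 + 24 = -90;  -208 + 90 = -118;  -176 + 118 = -58;  -55 + 58 = 3

3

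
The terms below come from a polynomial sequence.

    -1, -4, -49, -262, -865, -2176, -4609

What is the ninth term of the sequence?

-14977

First differences: -3  -45  -213  -603  -1311  -2433
Second differences: -42  -168  -390  -708  -1122
Third differences: -126  -222  -318  -414
Fourth differences: -96  -96  -96
The fourth differences are constant (-96).
-414 − 96 = -510;  -1122 − 510 = -1632;  -2433 − 1632 = -4065;  -4609 − 4065 = -8674
-510 − 96 = -606;  -1632 − 606 = -2238;  -4065 − 2238 = -6303;  -8674 − 6303 = -14977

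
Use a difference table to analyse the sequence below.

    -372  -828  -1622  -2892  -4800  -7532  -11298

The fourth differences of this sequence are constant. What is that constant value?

Δ: -456, -794, -1270, -1908, -2732, -3766
Δ²: -338, -476, -638, -824, -1034
Δ³: -138, -162, -186, -210
Δ⁴: -24, -24, -24

-24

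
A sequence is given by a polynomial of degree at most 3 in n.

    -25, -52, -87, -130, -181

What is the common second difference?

-8

First differences: -27, -35, -43, -51
Second differences: -8, -8, -8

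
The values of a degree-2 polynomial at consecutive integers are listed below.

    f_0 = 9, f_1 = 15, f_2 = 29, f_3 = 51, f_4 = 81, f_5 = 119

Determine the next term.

165

First differences: 6  14  22  30  38
Second differences: 8  8  8  8
The second differences are constant (8).
38 + 8 = 46;  119 + 46 = 165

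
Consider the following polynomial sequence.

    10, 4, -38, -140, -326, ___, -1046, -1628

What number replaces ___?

Using the first 5 terms:
First differences: -6  -42  -102  -186
Second differences: -36  -60  -84
Third differences: -24  -24
Constant third difference = -24.
Extend forward: -84 − 24 = -108;  -186 − 108 = -294;  -326 − 294 = -620

-620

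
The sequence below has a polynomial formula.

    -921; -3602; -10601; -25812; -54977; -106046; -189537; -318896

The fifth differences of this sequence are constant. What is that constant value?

-360

First differences: -2681, -6999, -15211, -29165, -51069, -83491, -129359
Second differences: -4318, -8212, -13954, -21904, -32422, -45868
Third differences: -3894, -5742, -7950, -10518, -13446
Fourth differences: -1848, -2208, -2568, -2928
Fifth differences: -360, -360, -360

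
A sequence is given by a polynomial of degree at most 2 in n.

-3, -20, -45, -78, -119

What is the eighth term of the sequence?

-290

-17  -25  -33  -41
-8  -8  -8
Constant second difference = -8, so extend:
-41 − 8 = -49;  -119 − 49 = -168
-49 − 8 = -57;  -168 − 57 = -225
-57 − 8 = -65;  -225 − 65 = -290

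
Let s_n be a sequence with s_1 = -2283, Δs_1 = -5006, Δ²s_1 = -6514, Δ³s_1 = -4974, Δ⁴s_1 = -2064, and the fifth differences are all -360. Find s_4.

-41817

Build the table forward from the leading diagonal:
D5: -360, -360, -360, -360
D4: -2064, -2424, -2784, -3144
D3: -4974, -7038, -9462, -12246
D2: -6514, -11488, -18526, -27988
D1: -5006, -11520, -23008, -41534
s: -2283, -7289, -18809, -41817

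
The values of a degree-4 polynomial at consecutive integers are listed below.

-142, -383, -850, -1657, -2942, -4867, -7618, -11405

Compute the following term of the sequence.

Δ: -241, -467, -807, -1285, -1925, -2751, -3787
Δ²: -226, -340, -478, -640, -826, -1036
Δ³: -114, -138, -162, -186, -210
Δ⁴: -24, -24, -24, -24
Constant fourth difference = -24, so extend:
-210 − 24 = -234;  -1036 − 234 = -1270;  -3787 − 1270 = -5057;  -11405 − 5057 = -16462

-16462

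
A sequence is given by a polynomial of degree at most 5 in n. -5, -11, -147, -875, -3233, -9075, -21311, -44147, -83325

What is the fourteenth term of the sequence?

-6, -136, -728, -2358, -5842, -12236, -22836, -39178
-130, -592, -1630, -3484, -6394, -10600, -16342
-462, -1038, -1854, -2910, -4206, -5742
-576, -816, -1056, -1296, -1536
-240, -240, -240, -240
The fifth differences are constant (-240).
-1536 − 240 = -1776;  -5742 − 1776 = -7518;  -16342 − 7518 = -23860;  -39178 − 23860 = -63038;  -83325 − 63038 = -146363
-1776 − 240 = -2016;  -7518 − 2016 = -9534;  -23860 − 9534 = -33394;  -63038 − 33394 = -96432;  -146363 − 96432 = -242795
-2016 − 240 = -2256;  -9534 − 2256 = -11790;  -33394 − 11790 = -45184;  -96432 − 45184 = -141616;  -242795 − 141616 = -384411
-2256 − 240 = -2496;  -11790 − 2496 = -14286;  -45184 − 14286 = -59470;  -141616 − 59470 = -201086;  -384411 − 201086 = -585497
-2496 − 240 = -2736;  -14286 − 2736 = -17022;  -59470 − 17022 = -76492;  -201086 − 76492 = -277578;  -585497 − 277578 = -863075

-863075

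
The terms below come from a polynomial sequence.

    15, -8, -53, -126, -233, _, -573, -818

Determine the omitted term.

-380

Using the first 5 terms:
Δ: -23, -45, -73, -107
Δ²: -22, -28, -34
Δ³: -6, -6
Constant third difference = -6.
Extend forward: -34 − 6 = -40;  -107 − 40 = -147;  -233 − 147 = -380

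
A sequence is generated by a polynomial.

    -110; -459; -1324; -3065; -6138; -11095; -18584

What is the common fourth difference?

-96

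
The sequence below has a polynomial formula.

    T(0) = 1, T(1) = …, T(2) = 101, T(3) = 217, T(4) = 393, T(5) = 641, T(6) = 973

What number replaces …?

33

Using the last 5 terms:
First differences: 116  176  248  332
Second differences: 60  72  84
Third differences: 12  12
Constant third difference = 12.
Extend backward: 60 − 12 = 48;  116 − 48 = 68;  101 − 68 = 33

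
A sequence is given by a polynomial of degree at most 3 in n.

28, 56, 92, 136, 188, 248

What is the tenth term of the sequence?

28  36  44  52  60
8  8  8  8
Second differences constant at 8.
60 + 8 = 68;  248 + 68 = 316
68 + 8 = 76;  316 + 76 = 392
76 + 8 = 84;  392 + 84 = 476
84 + 8 = 92;  476 + 92 = 568

568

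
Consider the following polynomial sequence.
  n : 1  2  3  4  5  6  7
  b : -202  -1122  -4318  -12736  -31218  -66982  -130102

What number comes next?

-920  -3196  -8418  -18482  -35764  -63120
-2276  -5222  -10064  -17282  -27356
-2946  -4842  -7218  -10074
-1896  -2376  -2856
-480  -480
The fifth differences are constant (-480).
-2856 − 480 = -3336;  -10074 − 3336 = -13410;  -27356 − 13410 = -40766;  -63120 − 40766 = -103886;  -130102 − 103886 = -233988

-233988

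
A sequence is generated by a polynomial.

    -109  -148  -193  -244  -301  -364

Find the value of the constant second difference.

-6

First differences: -39, -45, -51, -57, -63
Second differences: -6, -6, -6, -6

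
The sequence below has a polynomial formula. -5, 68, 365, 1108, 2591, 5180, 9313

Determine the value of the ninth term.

Δ: 73 , 297 , 743 , 1483 , 2589 , 4133
Δ²: 224 , 446 , 740 , 1106 , 1544
Δ³: 222 , 294 , 366 , 438
Δ⁴: 72 , 72 , 72
The fourth differences are constant (72).
438 + 72 = 510;  1544 + 510 = 2054;  4133 + 2054 = 6187;  9313 + 6187 = 15500
510 + 72 = 582;  2054 + 582 = 2636;  6187 + 2636 = 8823;  15500 + 8823 = 24323

24323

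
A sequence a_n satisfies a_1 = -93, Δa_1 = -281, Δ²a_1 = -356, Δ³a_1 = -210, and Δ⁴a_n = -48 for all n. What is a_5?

-4241

Build the table forward from the leading diagonal:
Fourth differences: -48, -48, -48, -48, -48
Third differences: -210, -258, -306, -354, -402
Second differences: -356, -566, -824, -1130, -1484
First differences: -281, -637, -1203, -2027, -3157
a: -93, -374, -1011, -2214, -4241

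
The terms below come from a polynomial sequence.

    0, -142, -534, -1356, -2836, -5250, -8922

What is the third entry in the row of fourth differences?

-48

D1: -142, -392, -822, -1480, -2414, -3672
D2: -250, -430, -658, -934, -1258
D3: -180, -228, -276, -324
D4: -48, -48, -48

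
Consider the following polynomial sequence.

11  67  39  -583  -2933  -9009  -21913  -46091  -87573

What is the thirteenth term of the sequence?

-616021

First differences: 56  -28  -622  -2350  -6076  -12904  -24178  -41482
Second differences: -84  -594  -1728  -3726  -6828  -11274  -17304
Third differences: -510  -1134  -1998  -3102  -4446  -6030
Fourth differences: -624  -864  -1104  -1344  -1584
Fifth differences: -240  -240  -240  -240
Constant fifth difference = -240, so extend:
-1584 − 240 = -1824;  -6030 − 1824 = -7854;  -17304 − 7854 = -25158;  -41482 − 25158 = -66640;  -87573 − 66640 = -154213
-1824 − 240 = -2064;  -7854 − 2064 = -9918;  -25158 − 9918 = -35076;  -66640 − 35076 = -101716;  -154213 − 101716 = -255929
-2064 − 240 = -2304;  -9918 − 2304 = -12222;  -35076 − 12222 = -47298;  -101716 − 47298 = -149014;  -255929 − 149014 = -404943
-2304 − 240 = -2544;  -12222 − 2544 = -14766;  -47298 − 14766 = -62064;  -149014 − 62064 = -211078;  -404943 − 211078 = -616021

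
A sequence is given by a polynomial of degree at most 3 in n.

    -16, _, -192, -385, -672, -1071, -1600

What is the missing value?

-75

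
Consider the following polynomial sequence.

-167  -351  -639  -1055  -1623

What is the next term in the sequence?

Δ: -184  -288  -416  -568
Δ²: -104  -128  -152
Δ³: -24  -24
Constant third difference = -24, so extend:
-152 − 24 = -176;  -568 − 176 = -744;  -1623 − 744 = -2367

-2367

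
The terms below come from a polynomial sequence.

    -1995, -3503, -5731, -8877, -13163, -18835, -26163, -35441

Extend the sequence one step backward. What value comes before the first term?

-1508  -2228  -3146  -4286  -5672  -7328  -9278
-720  -918  -1140  -1386  -1656  -1950
-198  -222  -246  -270  -294
-24  -24  -24  -24
The fourth differences are constant at -24.
Work back: -198 + 24 = -174;  -720 + 174 = -546;  -1508 + 546 = -962;  -1995 + 962 = -1033

-1033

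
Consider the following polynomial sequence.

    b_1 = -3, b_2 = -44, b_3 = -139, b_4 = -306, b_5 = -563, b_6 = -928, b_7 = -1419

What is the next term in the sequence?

D1: -41, -95, -167, -257, -365, -491
D2: -54, -72, -90, -108, -126
D3: -18, -18, -18, -18
Third differences constant at -18.
-126 − 18 = -144;  -491 − 144 = -635;  -1419 − 635 = -2054

-2054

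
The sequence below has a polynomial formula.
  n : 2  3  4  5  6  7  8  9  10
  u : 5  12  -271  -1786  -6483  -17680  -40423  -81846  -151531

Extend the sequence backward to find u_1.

7, -283, -1515, -4697, -11197, -22743, -41423, -69685
-290, -1232, -3182, -6500, -11546, -18680, -28262
-942, -1950, -3318, -5046, -7134, -9582
-1008, -1368, -1728, -2088, -2448
-360, -360, -360, -360
The fifth differences are constant at -360.
Work back: -1008 + 360 = -648;  -942 + 648 = -294;  -290 + 294 = 4;  7 − 4 = 3;  5 − 3 = 2

2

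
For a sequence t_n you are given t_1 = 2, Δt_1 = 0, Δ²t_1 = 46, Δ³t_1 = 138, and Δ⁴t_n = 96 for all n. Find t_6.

2322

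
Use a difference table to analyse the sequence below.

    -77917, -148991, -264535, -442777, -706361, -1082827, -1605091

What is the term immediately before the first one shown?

-37021

Δ: -71074, -115544, -178242, -263584, -376466, -522264
Δ²: -44470, -62698, -85342, -112882, -145798
Δ³: -18228, -22644, -27540, -32916
Δ⁴: -4416, -4896, -5376
Δ⁵: -480, -480
The fifth differences are constant at -480.
Work back: -4416 + 480 = -3936;  -18228 + 3936 = -14292;  -44470 + 14292 = -30178;  -71074 + 30178 = -40896;  -77917 + 40896 = -37021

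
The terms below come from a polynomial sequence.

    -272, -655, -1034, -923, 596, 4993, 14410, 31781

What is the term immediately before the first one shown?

D1: -383  -379  111  1519  4397  9417  17371
D2: 4  490  1408  2878  5020  7954
D3: 486  918  1470  2142  2934
D4: 432  552  672  792
D5: 120  120  120
The fifth differences are constant at 120.
Work back: 432 − 120 = 312;  486 − 312 = 174;  4 − 174 = -170;  -383 + 170 = -213;  -272 + 213 = -59

-59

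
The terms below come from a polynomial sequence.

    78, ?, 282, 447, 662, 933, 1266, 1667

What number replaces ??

161

Using the last 6 terms:
165, 215, 271, 333, 401
50, 56, 62, 68
6, 6, 6
Constant third difference = 6.
Extend backward: 50 − 6 = 44;  165 − 44 = 121;  282 − 121 = 161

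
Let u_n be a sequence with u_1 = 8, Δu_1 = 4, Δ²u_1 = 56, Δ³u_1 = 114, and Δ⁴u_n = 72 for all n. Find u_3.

Build the table forward from the leading diagonal:
D4: 72, 72, 72
D3: 114, 186, 258
D2: 56, 170, 356
D1: 4, 60, 230
u: 8, 12, 72

72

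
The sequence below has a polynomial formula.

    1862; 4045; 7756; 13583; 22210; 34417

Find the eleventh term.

D1: 2183, 3711, 5827, 8627, 12207
D2: 1528, 2116, 2800, 3580
D3: 588, 684, 780
D4: 96, 96
The fourth differences are constant (96).
780 + 96 = 876;  3580 + 876 = 4456;  12207 + 4456 = 16663;  34417 + 16663 = 51080
876 + 96 = 972;  4456 + 972 = 5428;  16663 + 5428 = 22091;  51080 + 22091 = 73171
972 + 96 = 1068;  5428 + 1068 = 6496;  22091 + 6496 = 28587;  73171 + 28587 = 101758
1068 + 96 = 1164;  6496 + 1164 = 7660;  28587 + 7660 = 36247;  101758 + 36247 = 138005
1164 + 96 = 1260;  7660 + 1260 = 8920;  36247 + 8920 = 45167;  138005 + 45167 = 183172

183172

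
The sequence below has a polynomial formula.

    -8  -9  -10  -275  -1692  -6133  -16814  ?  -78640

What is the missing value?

Using the first 7 terms:
D1: -1, -1, -265, -1417, -4441, -10681
D2: 0, -264, -1152, -3024, -6240
D3: -264, -888, -1872, -3216
D4: -624, -984, -1344
D5: -360, -360
Constant fifth difference = -360.
Extend forward: -1344 − 360 = -1704;  -3216 − 1704 = -4920;  -6240 − 4920 = -11160;  -10681 − 11160 = -21841;  -16814 − 21841 = -38655

-38655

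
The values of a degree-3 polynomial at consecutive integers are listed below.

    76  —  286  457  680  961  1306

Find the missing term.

Using the last 5 terms:
Δ: 171  223  281  345
Δ²: 52  58  64
Δ³: 6  6
Constant third difference = 6.
Extend backward: 52 − 6 = 46;  171 − 46 = 125;  286 − 125 = 161

161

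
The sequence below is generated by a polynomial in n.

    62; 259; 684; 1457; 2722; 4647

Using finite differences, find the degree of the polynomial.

Δ: 197, 425, 773, 1265, 1925
Δ²: 228, 348, 492, 660
Δ³: 120, 144, 168
Δ⁴: 24, 24
The fourth differences are constant, so the polynomial has degree 4.

4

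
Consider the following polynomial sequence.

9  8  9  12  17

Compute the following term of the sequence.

24

Δ: -1 , 1 , 3 , 5
Δ²: 2 , 2 , 2
Constant second difference = 2, so extend:
5 + 2 = 7;  17 + 7 = 24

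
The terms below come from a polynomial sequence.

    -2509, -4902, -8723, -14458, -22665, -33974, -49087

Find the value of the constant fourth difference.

First differences: -2393, -3821, -5735, -8207, -11309, -15113
Second differences: -1428, -1914, -2472, -3102, -3804
Third differences: -486, -558, -630, -702
Fourth differences: -72, -72, -72

-72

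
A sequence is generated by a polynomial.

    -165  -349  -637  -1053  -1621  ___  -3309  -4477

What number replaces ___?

-2365

Using the first 5 terms:
First differences: -184, -288, -416, -568
Second differences: -104, -128, -152
Third differences: -24, -24
Constant third difference = -24.
Extend forward: -152 − 24 = -176;  -568 − 176 = -744;  -1621 − 744 = -2365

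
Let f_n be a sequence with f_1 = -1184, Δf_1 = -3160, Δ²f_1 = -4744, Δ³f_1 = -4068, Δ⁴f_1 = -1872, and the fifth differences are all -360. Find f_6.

Build the table forward from the leading diagonal:
Fifth differences: -360  -360  -360  -360  -360  -360
Fourth differences: -1872  -2232  -2592  -2952  -3312  -3672
Third differences: -4068  -5940  -8172  -10764  -13716  -17028
Second differences: -4744  -8812  -14752  -22924  -33688  -47404
First differences: -3160  -7904  -16716  -31468  -54392  -88080
f: -1184  -4344  -12248  -28964  -60432  -114824

-114824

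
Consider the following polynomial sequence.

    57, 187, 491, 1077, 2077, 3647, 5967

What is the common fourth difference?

24

D1: 130, 304, 586, 1000, 1570, 2320
D2: 174, 282, 414, 570, 750
D3: 108, 132, 156, 180
D4: 24, 24, 24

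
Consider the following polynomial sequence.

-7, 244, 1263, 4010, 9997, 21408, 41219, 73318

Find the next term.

122625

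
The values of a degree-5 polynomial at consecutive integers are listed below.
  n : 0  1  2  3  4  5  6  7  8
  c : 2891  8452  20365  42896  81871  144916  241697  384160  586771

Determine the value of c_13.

3214996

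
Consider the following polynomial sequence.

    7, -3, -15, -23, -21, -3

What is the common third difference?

6

First differences: -10, -12, -8, 2, 18
Second differences: -2, 4, 10, 16
Third differences: 6, 6, 6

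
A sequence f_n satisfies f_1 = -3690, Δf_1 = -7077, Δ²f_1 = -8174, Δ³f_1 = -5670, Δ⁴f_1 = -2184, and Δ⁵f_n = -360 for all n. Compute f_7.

-317082

Build the table forward from the leading diagonal:
Fifth differences: -360  -360  -360  -360  -360  -360  -360
Fourth differences: -2184  -2544  -2904  -3264  -3624  -3984  -4344
Third differences: -5670  -7854  -10398  -13302  -16566  -20190  -24174
Second differences: -8174  -13844  -21698  -32096  -45398  -61964  -82154
First differences: -7077  -15251  -29095  -50793  -82889  -128287  -190251
f: -3690  -10767  -26018  -55113  -105906  -188795  -317082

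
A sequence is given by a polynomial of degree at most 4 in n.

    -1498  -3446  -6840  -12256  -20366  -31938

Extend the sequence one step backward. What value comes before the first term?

First differences: -1948, -3394, -5416, -8110, -11572
Second differences: -1446, -2022, -2694, -3462
Third differences: -576, -672, -768
Fourth differences: -96, -96
The fourth differences are constant at -96.
Work back: -576 + 96 = -480;  -1446 + 480 = -966;  -1948 + 966 = -982;  -1498 + 982 = -516

-516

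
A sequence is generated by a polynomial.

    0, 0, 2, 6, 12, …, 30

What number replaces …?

20

Using the first 5 terms:
First differences: 0, 2, 4, 6
Second differences: 2, 2, 2
Constant second difference = 2.
Extend forward: 6 + 2 = 8;  12 + 8 = 20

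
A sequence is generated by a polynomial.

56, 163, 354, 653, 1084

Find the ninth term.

Δ: 107  191  299  431
Δ²: 84  108  132
Δ³: 24  24
Constant third difference = 24, so extend:
132 + 24 = 156;  431 + 156 = 587;  1084 + 587 = 1671
156 + 24 = 180;  587 + 180 = 767;  1671 + 767 = 2438
180 + 24 = 204;  767 + 204 = 971;  2438 + 971 = 3409
204 + 24 = 228;  971 + 228 = 1199;  3409 + 1199 = 4608

4608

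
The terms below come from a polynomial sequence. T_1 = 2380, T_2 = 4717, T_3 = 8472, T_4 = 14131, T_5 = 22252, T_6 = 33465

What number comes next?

48472

First differences: 2337, 3755, 5659, 8121, 11213
Second differences: 1418, 1904, 2462, 3092
Third differences: 486, 558, 630
Fourth differences: 72, 72
The fourth differences are constant (72).
630 + 72 = 702;  3092 + 702 = 3794;  11213 + 3794 = 15007;  33465 + 15007 = 48472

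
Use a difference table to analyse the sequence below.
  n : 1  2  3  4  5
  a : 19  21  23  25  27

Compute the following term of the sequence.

Δ: 2, 2, 2, 2
The first differences are constant (2).
27 + 2 = 29

29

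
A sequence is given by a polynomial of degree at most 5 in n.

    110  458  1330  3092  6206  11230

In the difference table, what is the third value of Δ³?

D1: 348, 872, 1762, 3114, 5024
D2: 524, 890, 1352, 1910
D3: 366, 462, 558
D4: 96, 96

558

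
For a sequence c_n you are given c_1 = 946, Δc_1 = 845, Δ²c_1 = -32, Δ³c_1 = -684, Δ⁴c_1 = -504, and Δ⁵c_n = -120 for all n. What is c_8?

-37911

Build the table forward from the leading diagonal:
D5: -120  -120  -120  -120  -120  -120  -120  -120
D4: -504  -624  -744  -864  -984  -1104  -1224  -1344
D3: -684  -1188  -1812  -2556  -3420  -4404  -5508  -6732
D2: -32  -716  -1904  -3716  -6272  -9692  -14096  -19604
D1: 845  813  97  -1807  -5523  -11795  -21487  -35583
c: 946  1791  2604  2701  894  -4629  -16424  -37911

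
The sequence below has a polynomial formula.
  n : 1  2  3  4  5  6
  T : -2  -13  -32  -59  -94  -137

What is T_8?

-11, -19, -27, -35, -43
-8, -8, -8, -8
The second differences are constant (-8).
-43 − 8 = -51;  -137 − 51 = -188
-51 − 8 = -59;  -188 − 59 = -247

-247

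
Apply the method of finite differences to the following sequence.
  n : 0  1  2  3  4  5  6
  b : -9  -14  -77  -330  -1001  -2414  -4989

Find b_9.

-5, -63, -253, -671, -1413, -2575
-58, -190, -418, -742, -1162
-132, -228, -324, -420
-96, -96, -96
Fourth differences constant at -96.
-420 − 96 = -516;  -1162 − 516 = -1678;  -2575 − 1678 = -4253;  -4989 − 4253 = -9242
-516 − 96 = -612;  -1678 − 612 = -2290;  -4253 − 2290 = -6543;  -9242 − 6543 = -15785
-612 − 96 = -708;  -2290 − 708 = -2998;  -6543 − 2998 = -9541;  -15785 − 9541 = -25326

-25326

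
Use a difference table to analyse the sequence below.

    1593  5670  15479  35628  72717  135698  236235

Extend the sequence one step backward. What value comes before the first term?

D1: 4077  9809  20149  37089  62981  100537
D2: 5732  10340  16940  25892  37556
D3: 4608  6600  8952  11664
D4: 1992  2352  2712
D5: 360  360
The fifth differences are constant at 360.
Work back: 1992 − 360 = 1632;  4608 − 1632 = 2976;  5732 − 2976 = 2756;  4077 − 2756 = 1321;  1593 − 1321 = 272

272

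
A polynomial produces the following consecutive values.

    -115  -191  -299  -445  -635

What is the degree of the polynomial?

D1: -76, -108, -146, -190
D2: -32, -38, -44
D3: -6, -6
The third differences are constant, so the polynomial has degree 3.

3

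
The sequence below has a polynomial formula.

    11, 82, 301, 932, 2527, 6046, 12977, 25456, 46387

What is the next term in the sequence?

79562

Δ: 71  219  631  1595  3519  6931  12479  20931
Δ²: 148  412  964  1924  3412  5548  8452
Δ³: 264  552  960  1488  2136  2904
Δ⁴: 288  408  528  648  768
Δ⁵: 120  120  120  120
Constant fifth difference = 120, so extend:
768 + 120 = 888;  2904 + 888 = 3792;  8452 + 3792 = 12244;  20931 + 12244 = 33175;  46387 + 33175 = 79562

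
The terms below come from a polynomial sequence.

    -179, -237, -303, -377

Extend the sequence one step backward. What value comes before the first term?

-129

-58, -66, -74
-8, -8
The second differences are constant at -8.
Work back: -58 + 8 = -50;  -179 + 50 = -129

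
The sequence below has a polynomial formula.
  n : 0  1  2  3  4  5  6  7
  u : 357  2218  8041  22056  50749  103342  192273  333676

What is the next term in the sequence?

1861, 5823, 14015, 28693, 52593, 88931, 141403
3962, 8192, 14678, 23900, 36338, 52472
4230, 6486, 9222, 12438, 16134
2256, 2736, 3216, 3696
480, 480, 480
The fifth differences are constant (480).
3696 + 480 = 4176;  16134 + 4176 = 20310;  52472 + 20310 = 72782;  141403 + 72782 = 214185;  333676 + 214185 = 547861

547861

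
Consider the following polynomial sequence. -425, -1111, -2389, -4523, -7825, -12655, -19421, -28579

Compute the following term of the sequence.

-40633

-686, -1278, -2134, -3302, -4830, -6766, -9158
-592, -856, -1168, -1528, -1936, -2392
-264, -312, -360, -408, -456
-48, -48, -48, -48
The fourth differences are constant (-48).
-456 − 48 = -504;  -2392 − 504 = -2896;  -9158 − 2896 = -12054;  -28579 − 12054 = -40633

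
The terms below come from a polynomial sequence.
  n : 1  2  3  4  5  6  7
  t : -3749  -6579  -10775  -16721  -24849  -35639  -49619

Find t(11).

-149679

Δ: -2830 , -4196 , -5946 , -8128 , -10790 , -13980
Δ²: -1366 , -1750 , -2182 , -2662 , -3190
Δ³: -384 , -432 , -480 , -528
Δ⁴: -48 , -48 , -48
Fourth differences constant at -48.
-528 − 48 = -576;  -3190 − 576 = -3766;  -13980 − 3766 = -17746;  -49619 − 17746 = -67365
-576 − 48 = -624;  -3766 − 624 = -4390;  -17746 − 4390 = -22136;  -67365 − 22136 = -89501
-624 − 48 = -672;  -4390 − 672 = -5062;  -22136 − 5062 = -27198;  -89501 − 27198 = -116699
-672 − 48 = -720;  -5062 − 720 = -5782;  -27198 − 5782 = -32980;  -116699 − 32980 = -149679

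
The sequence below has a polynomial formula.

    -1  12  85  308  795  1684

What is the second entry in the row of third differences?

First differences: 13, 73, 223, 487, 889
Second differences: 60, 150, 264, 402
Third differences: 90, 114, 138
Fourth differences: 24, 24

114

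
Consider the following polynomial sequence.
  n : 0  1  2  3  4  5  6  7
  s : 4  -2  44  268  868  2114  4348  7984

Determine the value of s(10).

D1: -6 , 46 , 224 , 600 , 1246 , 2234 , 3636
D2: 52 , 178 , 376 , 646 , 988 , 1402
D3: 126 , 198 , 270 , 342 , 414
D4: 72 , 72 , 72 , 72
The fourth differences are constant (72).
414 + 72 = 486;  1402 + 486 = 1888;  3636 + 1888 = 5524;  7984 + 5524 = 13508
486 + 72 = 558;  1888 + 558 = 2446;  5524 + 2446 = 7970;  13508 + 7970 = 21478
558 + 72 = 630;  2446 + 630 = 3076;  7970 + 3076 = 11046;  21478 + 11046 = 32524

32524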